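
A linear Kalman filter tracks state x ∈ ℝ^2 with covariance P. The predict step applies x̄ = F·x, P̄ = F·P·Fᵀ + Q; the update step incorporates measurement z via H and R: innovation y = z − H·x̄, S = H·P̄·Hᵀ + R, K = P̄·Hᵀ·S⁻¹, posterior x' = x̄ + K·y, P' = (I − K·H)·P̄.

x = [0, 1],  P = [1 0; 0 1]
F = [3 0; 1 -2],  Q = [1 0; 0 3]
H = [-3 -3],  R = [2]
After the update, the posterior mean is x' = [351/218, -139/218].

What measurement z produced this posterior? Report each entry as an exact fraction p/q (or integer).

z = [-3]

x̄ = F·x = [0, -2]
P̄ = F·P·Fᵀ + Q = [10 3; 3 8]
S = H·P̄·Hᵀ + R = [218]
K = P̄·Hᵀ·S⁻¹ = [-39/218; -33/218]
x' − x̄ = [351/218, 297/218] = K·y
y = (KᵀK)⁻¹·Kᵀ·(x' − x̄) = [-9]
z = y + H·x̄ = [-9] + [6] = [-3]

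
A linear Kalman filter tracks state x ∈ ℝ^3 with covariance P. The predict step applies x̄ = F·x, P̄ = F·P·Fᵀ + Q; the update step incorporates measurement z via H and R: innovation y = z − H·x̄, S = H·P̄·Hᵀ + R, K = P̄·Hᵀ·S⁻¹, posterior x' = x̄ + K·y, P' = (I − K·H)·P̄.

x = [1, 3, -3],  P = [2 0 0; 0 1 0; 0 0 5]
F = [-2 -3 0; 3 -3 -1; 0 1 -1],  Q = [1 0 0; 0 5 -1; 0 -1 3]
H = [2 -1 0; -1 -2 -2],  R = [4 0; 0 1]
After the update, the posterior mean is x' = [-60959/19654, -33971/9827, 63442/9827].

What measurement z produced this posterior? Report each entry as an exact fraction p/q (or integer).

x̄ = F·x = [-11, -3, 6]
P̄ = F·P·Fᵀ + Q = [18 -3 -3; -3 37 1; -3 1 9]
S = H·P̄·Hᵀ + R = [125 61; 61 187]
K = P̄·Hᵀ·S⁻¹ = [7659/19654 -3129/19654; -1794/9827 -3251/9827; -136/9827 -849/9827]
x' − x̄ = [155235/19654, -4490/9827, 4480/9827] = K·y
y = (KᵀK)⁻¹·Kᵀ·(x' − x̄) = [17, -8]
z = y + H·x̄ = [17, -8] + [-19, 5] = [-2, -3]

z = [-2, -3]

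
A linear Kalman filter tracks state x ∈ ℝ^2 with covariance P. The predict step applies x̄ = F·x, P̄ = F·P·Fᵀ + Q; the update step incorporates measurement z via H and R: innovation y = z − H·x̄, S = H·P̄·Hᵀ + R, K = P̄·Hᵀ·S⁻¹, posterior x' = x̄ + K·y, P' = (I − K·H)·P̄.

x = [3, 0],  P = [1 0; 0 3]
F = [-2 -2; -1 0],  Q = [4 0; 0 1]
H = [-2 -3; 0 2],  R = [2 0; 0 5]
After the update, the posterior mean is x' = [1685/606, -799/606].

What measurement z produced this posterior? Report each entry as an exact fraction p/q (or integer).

x̄ = F·x = [-6, -3]
P̄ = F·P·Fᵀ + Q = [20 2; 2 2]
S = H·P̄·Hᵀ + R = [124 -20; -20 13]
K = P̄·Hᵀ·S⁻¹ = [-259/606 -106/303; -25/606 74/303]
x' − x̄ = [5321/606, 1019/606] = K·y
y = (KᵀK)⁻¹·Kᵀ·(x' − x̄) = [-23, 3]
z = y + H·x̄ = [-23, 3] + [21, -6] = [-2, -3]

z = [-2, -3]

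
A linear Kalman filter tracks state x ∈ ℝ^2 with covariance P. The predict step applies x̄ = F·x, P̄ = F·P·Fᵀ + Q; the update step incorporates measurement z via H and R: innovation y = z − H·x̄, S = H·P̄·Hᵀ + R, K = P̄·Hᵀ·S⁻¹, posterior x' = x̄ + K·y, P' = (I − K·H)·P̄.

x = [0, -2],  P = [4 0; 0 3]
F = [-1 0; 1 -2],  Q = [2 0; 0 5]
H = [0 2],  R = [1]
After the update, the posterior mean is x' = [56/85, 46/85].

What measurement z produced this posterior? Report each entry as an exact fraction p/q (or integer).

x̄ = F·x = [0, 4]
P̄ = F·P·Fᵀ + Q = [6 -4; -4 21]
S = H·P̄·Hᵀ + R = [85]
K = P̄·Hᵀ·S⁻¹ = [-8/85; 42/85]
x' − x̄ = [56/85, -294/85] = K·y
y = (KᵀK)⁻¹·Kᵀ·(x' − x̄) = [-7]
z = y + H·x̄ = [-7] + [8] = [1]

z = [1]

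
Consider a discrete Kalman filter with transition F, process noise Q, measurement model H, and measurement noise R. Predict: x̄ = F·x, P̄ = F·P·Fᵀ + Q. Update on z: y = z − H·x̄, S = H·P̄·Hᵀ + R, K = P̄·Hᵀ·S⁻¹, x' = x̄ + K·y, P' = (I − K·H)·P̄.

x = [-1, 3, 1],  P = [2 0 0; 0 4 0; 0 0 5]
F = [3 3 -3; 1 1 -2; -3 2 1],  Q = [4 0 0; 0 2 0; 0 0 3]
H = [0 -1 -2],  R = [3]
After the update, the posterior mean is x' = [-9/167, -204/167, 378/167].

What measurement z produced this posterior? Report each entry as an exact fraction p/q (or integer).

z = [-3]

x̄ = F·x = [3, 0, 10]
P̄ = F·P·Fᵀ + Q = [103 48 -9; 48 28 -8; -9 -8 42]
S = H·P̄·Hᵀ + R = [167]
K = P̄·Hᵀ·S⁻¹ = [-30/167; -12/167; -76/167]
x' − x̄ = [-510/167, -204/167, -1292/167] = K·y
y = (KᵀK)⁻¹·Kᵀ·(x' − x̄) = [17]
z = y + H·x̄ = [17] + [-20] = [-3]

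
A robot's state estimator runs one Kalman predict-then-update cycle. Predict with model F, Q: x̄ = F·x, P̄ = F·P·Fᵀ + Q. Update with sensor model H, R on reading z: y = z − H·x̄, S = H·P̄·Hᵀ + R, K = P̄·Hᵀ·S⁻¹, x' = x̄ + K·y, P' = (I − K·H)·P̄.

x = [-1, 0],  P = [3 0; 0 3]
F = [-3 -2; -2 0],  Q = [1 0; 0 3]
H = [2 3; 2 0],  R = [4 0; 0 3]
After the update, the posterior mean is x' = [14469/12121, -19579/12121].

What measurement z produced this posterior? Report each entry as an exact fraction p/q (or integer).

x̄ = F·x = [3, 2]
P̄ = F·P·Fᵀ + Q = [40 18; 18 15]
S = H·P̄·Hᵀ + R = [515 268; 268 163]
K = P̄·Hᵀ·S⁻¹ = [402/12121 5288/12121; 3555/12121 -3168/12121]
x' − x̄ = [-21894/12121, -43821/12121] = K·y
y = (KᵀK)⁻¹·Kᵀ·(x' − x̄) = [-15, -3]
z = y + H·x̄ = [-15, -3] + [12, 6] = [-3, 3]

z = [-3, 3]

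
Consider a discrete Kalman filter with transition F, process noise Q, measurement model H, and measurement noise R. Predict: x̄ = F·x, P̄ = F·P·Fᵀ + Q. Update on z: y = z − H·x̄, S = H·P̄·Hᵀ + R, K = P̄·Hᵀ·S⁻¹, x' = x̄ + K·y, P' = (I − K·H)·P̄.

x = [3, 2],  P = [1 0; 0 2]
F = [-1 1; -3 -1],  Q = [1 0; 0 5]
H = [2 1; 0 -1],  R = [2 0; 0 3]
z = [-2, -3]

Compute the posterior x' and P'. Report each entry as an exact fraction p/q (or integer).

x' = [-451/398, 96/199]
P' = [339/398 -186/199; -186/199 426/199]

x̄ = F·x = [-1, -11]
P̄ = F·P·Fᵀ + Q = [4 1; 1 16]
y = z − H·x̄ = [11, -14]
S = H·P̄·Hᵀ + R = [38 -18; -18 19]
K = P̄·Hᵀ·S⁻¹ = [153/398 62/199; 27/199 -142/199]
x' = x̄ + K·y = [-451/398, 96/199]
P' = (I − K·H)·P̄ = [339/398 -186/199; -186/199 426/199]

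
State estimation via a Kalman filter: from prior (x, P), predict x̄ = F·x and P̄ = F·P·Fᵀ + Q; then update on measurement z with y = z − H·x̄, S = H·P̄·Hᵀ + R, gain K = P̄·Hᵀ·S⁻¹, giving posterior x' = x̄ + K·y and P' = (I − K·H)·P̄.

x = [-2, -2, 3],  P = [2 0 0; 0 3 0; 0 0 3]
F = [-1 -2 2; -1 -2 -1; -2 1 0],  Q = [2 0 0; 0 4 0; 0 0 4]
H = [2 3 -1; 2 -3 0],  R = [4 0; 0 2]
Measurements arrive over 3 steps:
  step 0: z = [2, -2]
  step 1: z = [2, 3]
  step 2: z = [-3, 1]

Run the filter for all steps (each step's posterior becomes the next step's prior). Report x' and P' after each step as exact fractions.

step 0: x' = [95264/84011, 113048/84011, 332266/84011], P' = [99384/84011 52636/84011 278668/84011; 52636/84011 44486/84011 186514/84011; 278668/84011 186514/84011 1136946/84011]
step 1: x' = [312841979/294529261, -86312597/294529261, -56212138/294529261], P' = [189889334/294529261 80940306/294529261 361140678/294529261; 80940306/294529261 88712722/294529261 251024964/294529261; 361140678/294529261 251024964/294529261 1530387558/294529261]
step 2: x' = [-1772548327521/1679906637766, -1746352327345/1679906637766, -568883330647/239986662538], P' = [537159193677/839953318883 228560446573/839953318883 145584161077/119993331269; 228560446573/839953318883 251169368025/839953318883 101075460345/119993331269; 145584161077/119993331269 101075460345/119993331269 88295340037/17141904467]

step 0: x̄ = F·x = [12, 3, 2]
step 0: P̄ = F·P·Fᵀ + Q = [28 8 -2; 8 21 -2; -2 -2 15]
step 0: y = z − H·x̄ = [-29, -17]
step 0: S = H·P̄·Hᵀ + R = [436 -79; -79 207]
step 0: K = P̄·Hᵀ·S⁻¹ = [19502/84011 20430/84011; 13054/84011 -14093/84011; -5017/84011 -1103/84011]
step 0: x' = x̄ + K·y = [95264/84011, 113048/84011, 332266/84011]
step 0: P' = (I − K·H)·P̄ = [99384/84011 52636/84011 278668/84011; 52636/84011 44486/84011 186514/84011; 278668/84011 186514/84011 1136946/84011]
step 1: x̄ = F·x = [343172/84011, -653626/84011, -77480/84011]
step 1: P̄ = F·P·Fᵀ + Q = [2596894/84011 -2437716/84011 -473940/84011; -2437716/84011 3264254/84011 638526/84011; -473940/84011 638526/84011 567522/84011]
step 1: y = z − H·x̄ = [1365076/84011, -2395189/84011]
step 1: S = H·P̄·Hᵀ + R = [9481440/84011 -16127252/84011; -16127252/84011 69186476/84011]
step 1: K = P̄·Hᵀ·S⁻¹ = [65364727/294529261 68478875/294529261; 88496907/589058522 -52128777/294529261; -27515655/589058522 -15396768/294529261]
step 1: x' = x̄ + K·y = [312841979/294529261, -86312597/294529261, -56212138/294529261]
step 1: P' = (I − K·H)·P̄ = [189889334/294529261 80940306/294529261 361140678/294529261; 80940306/294529261 88712722/294529261 251024964/294529261; 361140678/294529261 251024964/294529261 1530387558/294529261]
step 2: x̄ = F·x = [-252641061/294529261, -84004647/294529261, -711996555/294529261]
step 2: P̄ = F·P·Fᵀ + Q = [4126347776/294529261 -3055464276/294529261 -497338642/294529261; -3055464276/294529261 5303387260/294529261 916430534/294529261; -497338642/294529261 916430534/294529261 1702625878/294529261]
step 2: y = z − H·x̄ = [-838288275/294529261, 547797442/294529261]
step 2: S = H·P̄·Hᵀ + R = [26941819418/294529261 -27481125350/294529261; -27481125350/294529261 101490506278/294529261]
step 2: K = P̄·Hᵀ·S⁻¹ = [52922185681/239986662538 388637047635/1679906637766; 35935769629/239986662538 -296387210929/1679906637766; -1690905505/34283808934 -12058058881/239986662538]
step 2: x' = x̄ + K·y = [-1772548327521/1679906637766, -1746352327345/1679906637766, -568883330647/239986662538]
step 2: P' = (I − K·H)·P̄ = [537159193677/839953318883 228560446573/839953318883 145584161077/119993331269; 228560446573/839953318883 251169368025/839953318883 101075460345/119993331269; 145584161077/119993331269 101075460345/119993331269 88295340037/17141904467]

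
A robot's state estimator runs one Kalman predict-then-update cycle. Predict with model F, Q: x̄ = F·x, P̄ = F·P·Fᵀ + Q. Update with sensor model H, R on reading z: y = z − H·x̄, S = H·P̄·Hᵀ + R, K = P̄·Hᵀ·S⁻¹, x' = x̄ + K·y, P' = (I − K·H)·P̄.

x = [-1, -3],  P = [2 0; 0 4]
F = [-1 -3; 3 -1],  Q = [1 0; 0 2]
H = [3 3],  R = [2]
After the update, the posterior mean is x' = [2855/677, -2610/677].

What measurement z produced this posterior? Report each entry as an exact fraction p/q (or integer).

z = [1]

x̄ = F·x = [10, 0]
P̄ = F·P·Fᵀ + Q = [39 6; 6 24]
S = H·P̄·Hᵀ + R = [677]
K = P̄·Hᵀ·S⁻¹ = [135/677; 90/677]
x' − x̄ = [-3915/677, -2610/677] = K·y
y = (KᵀK)⁻¹·Kᵀ·(x' − x̄) = [-29]
z = y + H·x̄ = [-29] + [30] = [1]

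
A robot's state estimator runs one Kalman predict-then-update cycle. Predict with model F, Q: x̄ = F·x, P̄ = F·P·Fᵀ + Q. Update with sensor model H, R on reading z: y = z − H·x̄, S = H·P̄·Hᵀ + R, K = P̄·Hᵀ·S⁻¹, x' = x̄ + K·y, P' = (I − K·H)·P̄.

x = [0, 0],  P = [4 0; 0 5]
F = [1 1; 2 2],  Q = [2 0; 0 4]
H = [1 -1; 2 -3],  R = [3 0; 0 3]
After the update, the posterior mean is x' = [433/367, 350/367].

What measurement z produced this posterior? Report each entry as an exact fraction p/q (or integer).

z = [2, -1]

x̄ = F·x = [0, 0]
P̄ = F·P·Fᵀ + Q = [11 18; 18 40]
S = H·P̄·Hᵀ + R = [18 52; 52 191]
K = P̄·Hᵀ·S⁻¹ = [327/734 -106/367; 83/367 -184/367]
x' − x̄ = [433/367, 350/367] = K·y
y = (KᵀK)⁻¹·Kᵀ·(x' − x̄) = [2, -1]
z = y + H·x̄ = [2, -1] + [0, 0] = [2, -1]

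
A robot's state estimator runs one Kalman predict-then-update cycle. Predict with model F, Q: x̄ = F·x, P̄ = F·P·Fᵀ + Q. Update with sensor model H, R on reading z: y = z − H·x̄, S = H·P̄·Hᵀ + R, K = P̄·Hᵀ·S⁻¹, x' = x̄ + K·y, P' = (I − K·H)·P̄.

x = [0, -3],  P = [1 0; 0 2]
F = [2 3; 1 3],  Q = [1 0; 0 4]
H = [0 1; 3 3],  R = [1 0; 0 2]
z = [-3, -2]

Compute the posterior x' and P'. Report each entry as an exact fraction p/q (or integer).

x̄ = F·x = [-9, -9]
P̄ = F·P·Fᵀ + Q = [23 20; 20 23]
y = z − H·x̄ = [6, 52]
S = H·P̄·Hᵀ + R = [24 129; 129 776]
K = P̄·Hᵀ·S⁻¹ = [-1121/1983 172/661; 1207/1983 43/661]
x' = x̄ + K·y = [753/661, -1299/661]
P' = (I − K·H)·P̄ = [1465/1983 -1121/1983; -1121/1983 1207/1983]

x' = [753/661, -1299/661]
P' = [1465/1983 -1121/1983; -1121/1983 1207/1983]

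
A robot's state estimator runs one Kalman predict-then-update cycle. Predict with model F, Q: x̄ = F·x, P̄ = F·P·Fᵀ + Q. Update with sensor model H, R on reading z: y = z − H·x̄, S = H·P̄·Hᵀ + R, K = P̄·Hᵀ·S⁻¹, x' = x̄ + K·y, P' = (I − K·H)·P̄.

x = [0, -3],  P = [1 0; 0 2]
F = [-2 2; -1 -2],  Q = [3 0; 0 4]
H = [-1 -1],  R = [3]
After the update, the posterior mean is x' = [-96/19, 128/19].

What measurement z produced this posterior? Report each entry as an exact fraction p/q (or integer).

x̄ = F·x = [-6, 6]
P̄ = F·P·Fᵀ + Q = [15 -6; -6 13]
S = H·P̄·Hᵀ + R = [19]
K = P̄·Hᵀ·S⁻¹ = [-9/19; -7/19]
x' − x̄ = [18/19, 14/19] = K·y
y = (KᵀK)⁻¹·Kᵀ·(x' − x̄) = [-2]
z = y + H·x̄ = [-2] + [0] = [-2]

z = [-2]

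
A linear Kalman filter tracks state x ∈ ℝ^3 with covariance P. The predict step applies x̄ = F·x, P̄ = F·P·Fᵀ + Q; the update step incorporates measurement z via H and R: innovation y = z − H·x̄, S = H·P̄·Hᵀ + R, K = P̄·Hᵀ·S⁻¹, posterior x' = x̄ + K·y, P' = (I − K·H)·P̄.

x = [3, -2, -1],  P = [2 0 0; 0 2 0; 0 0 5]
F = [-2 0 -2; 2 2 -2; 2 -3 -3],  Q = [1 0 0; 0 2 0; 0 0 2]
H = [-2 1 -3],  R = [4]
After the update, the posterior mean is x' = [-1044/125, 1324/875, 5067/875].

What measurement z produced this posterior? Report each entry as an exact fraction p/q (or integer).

z = [1]

x̄ = F·x = [-4, 4, 15]
P̄ = F·P·Fᵀ + Q = [29 12 22; 12 38 26; 22 26 73]
S = H·P̄·Hᵀ + R = [875]
K = P̄·Hᵀ·S⁻¹ = [-16/125; -64/875; -237/875]
x' − x̄ = [-544/125, -2176/875, -8058/875] = K·y
y = (KᵀK)⁻¹·Kᵀ·(x' − x̄) = [34]
z = y + H·x̄ = [34] + [-33] = [1]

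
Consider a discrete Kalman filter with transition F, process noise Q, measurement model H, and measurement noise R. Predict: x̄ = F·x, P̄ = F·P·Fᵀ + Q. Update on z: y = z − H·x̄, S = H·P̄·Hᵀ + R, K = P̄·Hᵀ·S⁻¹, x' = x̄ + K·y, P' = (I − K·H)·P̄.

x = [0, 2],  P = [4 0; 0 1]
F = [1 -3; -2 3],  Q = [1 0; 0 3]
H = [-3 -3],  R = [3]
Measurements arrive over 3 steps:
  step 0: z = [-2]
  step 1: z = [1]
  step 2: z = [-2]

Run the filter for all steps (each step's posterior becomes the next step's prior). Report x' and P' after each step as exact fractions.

step 0: x̄ = F·x = [-6, 6]
step 0: P̄ = F·P·Fᵀ + Q = [14 -17; -17 28]
step 0: y = z − H·x̄ = [-2]
step 0: S = H·P̄·Hᵀ + R = [75]
step 0: K = P̄·Hᵀ·S⁻¹ = [3/25; -11/25]
step 0: x' = x̄ + K·y = [-156/25, 172/25]
step 0: P' = (I − K·H)·P̄ = [323/25 -326/25; -326/25 337/25]
step 1: x̄ = F·x = [-672/25, 828/25]
step 1: P̄ = F·P·Fᵀ + Q = [5337/25 -6613/25; -6613/25 8312/25]
step 1: y = z − H·x̄ = [493/25]
step 1: S = H·P̄·Hᵀ + R = [3882/25]
step 1: K = P̄·Hᵀ·S⁻¹ = [638/647; -1699/1294]
step 1: x' = x̄ + K·y = [-4810/647, 9353/1294]
step 1: P' = (I − K·H)·P̄ = [40431/647 -41069/647; -41069/647 83837/1294]
step 2: x̄ = F·x = [-37679/1294, 47299/1294]
step 2: P̄ = F·P·Fᵀ + Q = [1329517/1294 -1655499/1294; -1655499/1294 2067519/1294]
step 2: y = z − H·x̄ = [13136/647]
step 2: S = H·P̄·Hᵀ + R = [389112/647]
step 2: K = P̄·Hᵀ·S⁻¹ = [162991/129704; -103005/64852]
step 2: x' = x̄ + K·y = [-116889/32426, 139601/32426]
step 2: P' = (I − K·H)·P̄ = [10082903/129704 -5122947/64852; -5122947/64852 1306488/16213]

step 0: x' = [-156/25, 172/25], P' = [323/25 -326/25; -326/25 337/25]
step 1: x' = [-4810/647, 9353/1294], P' = [40431/647 -41069/647; -41069/647 83837/1294]
step 2: x' = [-116889/32426, 139601/32426], P' = [10082903/129704 -5122947/64852; -5122947/64852 1306488/16213]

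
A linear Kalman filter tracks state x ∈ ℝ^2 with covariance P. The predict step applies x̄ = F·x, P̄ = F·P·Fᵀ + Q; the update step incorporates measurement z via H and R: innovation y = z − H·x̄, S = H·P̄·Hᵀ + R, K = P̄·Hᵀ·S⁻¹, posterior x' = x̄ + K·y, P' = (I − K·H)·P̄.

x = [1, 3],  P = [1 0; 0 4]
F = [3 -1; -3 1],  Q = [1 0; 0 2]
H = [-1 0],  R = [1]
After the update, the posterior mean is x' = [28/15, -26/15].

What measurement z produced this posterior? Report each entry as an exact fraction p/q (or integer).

z = [-2]

x̄ = F·x = [0, 0]
P̄ = F·P·Fᵀ + Q = [14 -13; -13 15]
S = H·P̄·Hᵀ + R = [15]
K = P̄·Hᵀ·S⁻¹ = [-14/15; 13/15]
x' − x̄ = [28/15, -26/15] = K·y
y = (KᵀK)⁻¹·Kᵀ·(x' − x̄) = [-2]
z = y + H·x̄ = [-2] + [0] = [-2]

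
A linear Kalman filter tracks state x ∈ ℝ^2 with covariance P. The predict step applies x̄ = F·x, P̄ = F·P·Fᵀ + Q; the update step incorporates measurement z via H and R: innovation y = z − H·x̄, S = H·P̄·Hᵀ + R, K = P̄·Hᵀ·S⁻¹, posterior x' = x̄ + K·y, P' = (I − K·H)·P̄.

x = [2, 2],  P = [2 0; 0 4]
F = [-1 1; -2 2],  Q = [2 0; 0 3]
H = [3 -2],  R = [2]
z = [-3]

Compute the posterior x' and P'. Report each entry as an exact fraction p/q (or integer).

x̄ = F·x = [0, 0]
P̄ = F·P·Fᵀ + Q = [8 12; 12 27]
y = z − H·x̄ = [-3]
S = H·P̄·Hᵀ + R = [38]
K = P̄·Hᵀ·S⁻¹ = [0; -9/19]
x' = x̄ + K·y = [0, 27/19]
P' = (I − K·H)·P̄ = [8 12; 12 351/19]

x' = [0, 27/19]
P' = [8 12; 12 351/19]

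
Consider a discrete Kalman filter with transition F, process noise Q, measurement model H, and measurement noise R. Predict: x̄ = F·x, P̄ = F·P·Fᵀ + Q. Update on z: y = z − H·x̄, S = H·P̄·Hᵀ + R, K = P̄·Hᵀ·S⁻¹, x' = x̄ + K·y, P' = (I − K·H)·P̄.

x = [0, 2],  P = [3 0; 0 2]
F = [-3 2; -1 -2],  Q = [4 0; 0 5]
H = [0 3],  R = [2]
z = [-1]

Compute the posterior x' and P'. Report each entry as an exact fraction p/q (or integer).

x' = [617/146, -28/73]
P' = [5685/146 1/73; 1/73 16/73]

x̄ = F·x = [4, -4]
P̄ = F·P·Fᵀ + Q = [39 1; 1 16]
y = z − H·x̄ = [11]
S = H·P̄·Hᵀ + R = [146]
K = P̄·Hᵀ·S⁻¹ = [3/146; 24/73]
x' = x̄ + K·y = [617/146, -28/73]
P' = (I − K·H)·P̄ = [5685/146 1/73; 1/73 16/73]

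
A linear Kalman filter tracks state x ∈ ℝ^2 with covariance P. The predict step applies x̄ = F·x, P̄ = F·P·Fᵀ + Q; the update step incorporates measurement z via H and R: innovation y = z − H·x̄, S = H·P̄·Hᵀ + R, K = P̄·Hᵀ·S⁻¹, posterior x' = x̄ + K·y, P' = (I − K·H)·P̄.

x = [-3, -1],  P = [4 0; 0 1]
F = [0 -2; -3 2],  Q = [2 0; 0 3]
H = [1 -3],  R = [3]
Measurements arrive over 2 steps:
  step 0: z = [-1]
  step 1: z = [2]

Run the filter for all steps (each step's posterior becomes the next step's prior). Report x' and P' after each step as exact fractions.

step 0: x' = [97/35, 13/10], P' = [183/35 17/10; 17/10 53/60]
step 1: x' = [-53906/28061, -37993/28061], P' = [133296/28061 45951/28061; 45951/28061 25072/28061]

step 0: x̄ = F·x = [2, 7]
step 0: P̄ = F·P·Fᵀ + Q = [6 -4; -4 43]
step 0: y = z − H·x̄ = [18]
step 0: S = H·P̄·Hᵀ + R = [420]
step 0: K = P̄·Hᵀ·S⁻¹ = [3/70; -19/60]
step 0: x' = x̄ + K·y = [97/35, 13/10]
step 0: P' = (I − K·H)·P̄ = [183/35 17/10; 17/10 53/60]
step 1: x̄ = F·x = [-13/5, -40/7]
step 1: P̄ = F·P·Fᵀ + Q = [83/15 20/3; 20/3 697/21]
step 1: y = z − H·x̄ = [-439/35]
step 1: S = H·P̄·Hᵀ + R = [28061/105]
step 1: K = P̄·Hᵀ·S⁻¹ = [-1519/28061; -9755/28061]
step 1: x' = x̄ + K·y = [-53906/28061, -37993/28061]
step 1: P' = (I − K·H)·P̄ = [133296/28061 45951/28061; 45951/28061 25072/28061]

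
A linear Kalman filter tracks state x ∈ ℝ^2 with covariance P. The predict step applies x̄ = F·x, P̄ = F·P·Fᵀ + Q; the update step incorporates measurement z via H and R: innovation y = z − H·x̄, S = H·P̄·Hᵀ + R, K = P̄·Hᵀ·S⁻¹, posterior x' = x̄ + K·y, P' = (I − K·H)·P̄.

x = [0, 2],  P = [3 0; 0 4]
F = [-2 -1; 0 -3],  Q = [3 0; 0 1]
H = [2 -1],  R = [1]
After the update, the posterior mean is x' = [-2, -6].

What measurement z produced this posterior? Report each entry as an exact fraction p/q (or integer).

z = [2]

x̄ = F·x = [-2, -6]
P̄ = F·P·Fᵀ + Q = [19 12; 12 37]
S = H·P̄·Hᵀ + R = [66]
K = P̄·Hᵀ·S⁻¹ = [13/33; -13/66]
x' − x̄ = [0, 0] = K·y
y = (KᵀK)⁻¹·Kᵀ·(x' − x̄) = [0]
z = y + H·x̄ = [0] + [2] = [2]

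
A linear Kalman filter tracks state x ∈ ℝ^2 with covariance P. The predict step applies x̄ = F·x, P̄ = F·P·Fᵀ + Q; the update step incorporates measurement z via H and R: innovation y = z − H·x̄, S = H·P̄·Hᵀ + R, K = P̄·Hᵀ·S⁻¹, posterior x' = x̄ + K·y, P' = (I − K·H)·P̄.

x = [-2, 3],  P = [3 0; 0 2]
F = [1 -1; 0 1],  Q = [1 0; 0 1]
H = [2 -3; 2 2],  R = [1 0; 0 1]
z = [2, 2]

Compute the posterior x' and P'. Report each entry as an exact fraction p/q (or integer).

x' = [673/748, 27/1496]
P' = [47/374 13/748; 13/748 115/1496]

x̄ = F·x = [-5, 3]
P̄ = F·P·Fᵀ + Q = [6 -2; -2 3]
y = z − H·x̄ = [21, 6]
S = H·P̄·Hᵀ + R = [76 10; 10 21]
K = P̄·Hᵀ·S⁻¹ = [149/748 107/374; -293/1496 141/748]
x' = x̄ + K·y = [673/748, 27/1496]
P' = (I − K·H)·P̄ = [47/374 13/748; 13/748 115/1496]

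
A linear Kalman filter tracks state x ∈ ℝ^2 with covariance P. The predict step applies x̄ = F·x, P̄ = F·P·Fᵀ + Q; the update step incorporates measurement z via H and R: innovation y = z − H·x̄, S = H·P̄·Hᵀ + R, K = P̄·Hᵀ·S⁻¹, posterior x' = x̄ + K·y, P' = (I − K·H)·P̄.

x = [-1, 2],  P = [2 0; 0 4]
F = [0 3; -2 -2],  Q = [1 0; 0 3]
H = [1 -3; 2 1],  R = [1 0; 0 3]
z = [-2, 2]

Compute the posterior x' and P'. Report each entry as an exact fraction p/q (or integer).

x̄ = F·x = [6, -2]
P̄ = F·P·Fᵀ + Q = [37 -24; -24 27]
y = z − H·x̄ = [-14, -8]
S = H·P̄·Hᵀ + R = [425 113; 113 82]
K = P̄·Hᵀ·S⁻¹ = [3288/22081 8933/22081; -6237/22081 2940/22081]
x' = x̄ + K·y = [14990/22081, 19636/22081]
P' = (I − K·H)·P̄ = [11955/22081 2889/22081; 2889/22081 3042/22081]

x' = [14990/22081, 19636/22081]
P' = [11955/22081 2889/22081; 2889/22081 3042/22081]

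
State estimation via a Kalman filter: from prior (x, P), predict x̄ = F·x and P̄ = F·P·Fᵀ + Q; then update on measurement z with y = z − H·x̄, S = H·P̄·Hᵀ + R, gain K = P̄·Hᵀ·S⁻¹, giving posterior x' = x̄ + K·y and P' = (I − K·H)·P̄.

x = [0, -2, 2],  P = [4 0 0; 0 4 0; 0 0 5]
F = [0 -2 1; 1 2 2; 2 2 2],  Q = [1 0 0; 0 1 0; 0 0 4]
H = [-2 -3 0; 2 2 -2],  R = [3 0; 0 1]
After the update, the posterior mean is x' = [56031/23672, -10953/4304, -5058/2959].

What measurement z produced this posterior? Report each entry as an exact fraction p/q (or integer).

x̄ = F·x = [6, 0, 0]
P̄ = F·P·Fᵀ + Q = [22 -6 -6; -6 41 44; -6 44 56]
S = H·P̄·Hᵀ + R = [388 -34; -34 125]
K = P̄·Hᵀ·S⁻¹ = [-877/23672 4047/11836; -1317/4304 -489/2152; -1014/2959 -1128/2959]
x' − x̄ = [-86001/23672, -10953/4304, -5058/2959] = K·y
y = (KᵀK)⁻¹·Kᵀ·(x' − x̄) = [15, -9]
z = y + H·x̄ = [15, -9] + [-12, 12] = [3, 3]

z = [3, 3]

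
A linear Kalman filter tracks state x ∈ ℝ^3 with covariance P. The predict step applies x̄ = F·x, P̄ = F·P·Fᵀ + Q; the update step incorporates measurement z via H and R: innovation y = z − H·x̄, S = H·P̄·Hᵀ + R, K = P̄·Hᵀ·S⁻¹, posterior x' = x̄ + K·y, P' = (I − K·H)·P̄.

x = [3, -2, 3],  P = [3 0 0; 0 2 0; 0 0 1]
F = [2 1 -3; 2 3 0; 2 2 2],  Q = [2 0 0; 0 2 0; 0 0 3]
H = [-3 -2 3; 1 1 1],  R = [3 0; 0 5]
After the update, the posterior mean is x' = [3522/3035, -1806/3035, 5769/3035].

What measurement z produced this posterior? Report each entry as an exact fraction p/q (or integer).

x̄ = F·x = [-5, 0, 8]
P̄ = F·P·Fᵀ + Q = [25 18 10; 18 32 24; 10 24 27]
S = H·P̄·Hᵀ + R = [347 -124; -124 193]
K = P̄·Hᵀ·S⁻¹ = [-533/3035 491/3035; 298/51595 19974/51595; 479/3035 1267/3035]
x' − x̄ = [18697/3035, -1806/3035, -18511/3035] = K·y
y = (KᵀK)⁻¹·Kᵀ·(x' − x̄) = [-36, -1]
z = y + H·x̄ = [-36, -1] + [39, 3] = [3, 2]

z = [3, 2]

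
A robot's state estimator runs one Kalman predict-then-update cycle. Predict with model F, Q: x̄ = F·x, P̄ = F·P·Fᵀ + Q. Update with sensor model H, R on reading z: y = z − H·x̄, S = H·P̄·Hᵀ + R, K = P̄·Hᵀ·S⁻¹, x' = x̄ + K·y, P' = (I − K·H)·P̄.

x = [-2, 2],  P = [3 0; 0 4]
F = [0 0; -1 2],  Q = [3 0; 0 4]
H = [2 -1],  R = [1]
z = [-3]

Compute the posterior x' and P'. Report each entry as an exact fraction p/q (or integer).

x' = [1/2, 49/12]
P' = [2 23/6; 23/6 299/36]

x̄ = F·x = [0, 6]
P̄ = F·P·Fᵀ + Q = [3 0; 0 23]
y = z − H·x̄ = [3]
S = H·P̄·Hᵀ + R = [36]
K = P̄·Hᵀ·S⁻¹ = [1/6; -23/36]
x' = x̄ + K·y = [1/2, 49/12]
P' = (I − K·H)·P̄ = [2 23/6; 23/6 299/36]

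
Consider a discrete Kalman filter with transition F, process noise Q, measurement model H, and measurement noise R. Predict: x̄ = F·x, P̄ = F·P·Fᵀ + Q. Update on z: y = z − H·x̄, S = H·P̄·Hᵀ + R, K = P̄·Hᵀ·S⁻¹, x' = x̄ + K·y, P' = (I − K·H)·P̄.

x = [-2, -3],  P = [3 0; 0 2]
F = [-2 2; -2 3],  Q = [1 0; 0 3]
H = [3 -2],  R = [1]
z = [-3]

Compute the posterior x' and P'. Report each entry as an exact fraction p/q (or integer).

x̄ = F·x = [-2, -5]
P̄ = F·P·Fᵀ + Q = [21 24; 24 33]
y = z − H·x̄ = [-7]
S = H·P̄·Hᵀ + R = [34]
K = P̄·Hᵀ·S⁻¹ = [15/34; 3/17]
x' = x̄ + K·y = [-173/34, -106/17]
P' = (I − K·H)·P̄ = [489/34 363/17; 363/17 543/17]

x' = [-173/34, -106/17]
P' = [489/34 363/17; 363/17 543/17]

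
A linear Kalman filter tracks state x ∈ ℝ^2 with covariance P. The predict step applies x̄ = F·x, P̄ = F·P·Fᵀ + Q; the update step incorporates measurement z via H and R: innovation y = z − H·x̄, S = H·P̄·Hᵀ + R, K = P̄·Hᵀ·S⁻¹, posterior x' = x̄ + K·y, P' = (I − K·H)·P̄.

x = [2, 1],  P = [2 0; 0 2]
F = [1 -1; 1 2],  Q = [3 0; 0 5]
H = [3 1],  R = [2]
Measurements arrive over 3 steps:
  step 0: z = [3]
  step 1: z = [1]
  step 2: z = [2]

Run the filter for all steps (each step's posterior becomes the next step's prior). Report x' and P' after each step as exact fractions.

step 0: x' = [-2/17, 59/17], P' = [115/68 -307/68; -307/68 939/68]
step 1: x' = [-9559/7547, 35552/7547], P' = [22851/7547 -61461/7547; -61461/7547 177929/7547]
step 2: x' = [-130637/1291831, 2797809/1291831], P' = [4234496/1291831 -11414366/1291831; -11414366/1291831 32929206/1291831]

step 0: x̄ = F·x = [1, 4]
step 0: P̄ = F·P·Fᵀ + Q = [7 -2; -2 15]
step 0: y = z − H·x̄ = [-4]
step 0: S = H·P̄·Hᵀ + R = [68]
step 0: K = P̄·Hᵀ·S⁻¹ = [19/68; 9/68]
step 0: x' = x̄ + K·y = [-2/17, 59/17]
step 0: P' = (I − K·H)·P̄ = [115/68 -307/68; -307/68 939/68]
step 1: x̄ = F·x = [-61/17, 116/17]
step 1: P̄ = F·P·Fᵀ + Q = [468/17 -1035/34; -1035/34 2983/68]
step 1: y = z − H·x̄ = [84/17]
step 1: S = H·P̄·Hᵀ + R = [7547/68]
step 1: K = P̄·Hᵀ·S⁻¹ = [3546/7547; -3227/7547]
step 1: x' = x̄ + K·y = [-9559/7547, 35552/7547]
step 1: P' = (I − K·H)·P̄ = [22851/7547 -61461/7547; -61461/7547 177929/7547]
step 2: x̄ = F·x = [-45111/7547, 61545/7547]
step 2: P̄ = F·P·Fᵀ + Q = [346343/7547 -394468/7547; -394468/7547 526458/7547]
step 2: y = z − H·x̄ = [88882/7547]
step 2: S = H·P̄·Hᵀ + R = [1291831/7547]
step 2: K = P̄·Hᵀ·S⁻¹ = [644561/1291831; -656946/1291831]
step 2: x' = x̄ + K·y = [-130637/1291831, 2797809/1291831]
step 2: P' = (I − K·H)·P̄ = [4234496/1291831 -11414366/1291831; -11414366/1291831 32929206/1291831]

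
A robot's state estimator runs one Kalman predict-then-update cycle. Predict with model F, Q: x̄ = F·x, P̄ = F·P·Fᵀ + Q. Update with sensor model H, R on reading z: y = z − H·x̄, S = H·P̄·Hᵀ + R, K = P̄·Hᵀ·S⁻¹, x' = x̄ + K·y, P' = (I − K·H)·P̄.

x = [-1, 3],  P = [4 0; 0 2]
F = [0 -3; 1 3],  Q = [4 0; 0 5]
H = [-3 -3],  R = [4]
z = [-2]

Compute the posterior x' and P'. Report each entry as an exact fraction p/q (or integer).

x' = [-1029/121, 1103/121]
P' = [2518/121 -2502/121; -2502/121 2538/121]

x̄ = F·x = [-9, 8]
P̄ = F·P·Fᵀ + Q = [22 -18; -18 27]
y = z − H·x̄ = [-5]
S = H·P̄·Hᵀ + R = [121]
K = P̄·Hᵀ·S⁻¹ = [-12/121; -27/121]
x' = x̄ + K·y = [-1029/121, 1103/121]
P' = (I − K·H)·P̄ = [2518/121 -2502/121; -2502/121 2538/121]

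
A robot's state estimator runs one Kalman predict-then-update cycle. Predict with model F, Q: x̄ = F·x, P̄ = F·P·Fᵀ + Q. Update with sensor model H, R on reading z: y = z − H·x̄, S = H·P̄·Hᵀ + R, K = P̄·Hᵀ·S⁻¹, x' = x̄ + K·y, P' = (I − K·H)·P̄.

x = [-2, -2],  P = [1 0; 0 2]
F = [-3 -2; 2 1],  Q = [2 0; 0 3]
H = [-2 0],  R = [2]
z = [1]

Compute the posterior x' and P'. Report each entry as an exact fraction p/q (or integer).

x' = [-3/13, -8/13]
P' = [19/39 -10/39; -10/39 151/39]

x̄ = F·x = [10, -6]
P̄ = F·P·Fᵀ + Q = [19 -10; -10 9]
y = z − H·x̄ = [21]
S = H·P̄·Hᵀ + R = [78]
K = P̄·Hᵀ·S⁻¹ = [-19/39; 10/39]
x' = x̄ + K·y = [-3/13, -8/13]
P' = (I − K·H)·P̄ = [19/39 -10/39; -10/39 151/39]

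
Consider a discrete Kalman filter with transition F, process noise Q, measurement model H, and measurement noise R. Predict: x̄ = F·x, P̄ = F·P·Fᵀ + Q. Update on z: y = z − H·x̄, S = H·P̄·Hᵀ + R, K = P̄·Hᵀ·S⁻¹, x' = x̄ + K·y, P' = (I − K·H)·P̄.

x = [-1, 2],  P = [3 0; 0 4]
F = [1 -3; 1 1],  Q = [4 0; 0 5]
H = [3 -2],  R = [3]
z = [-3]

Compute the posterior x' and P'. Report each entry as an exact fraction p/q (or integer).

x' = [-21/13, -79/91]
P' = [89/26 123/26; 123/26 1317/182]

x̄ = F·x = [-7, 1]
P̄ = F·P·Fᵀ + Q = [43 -9; -9 12]
y = z − H·x̄ = [20]
S = H·P̄·Hᵀ + R = [546]
K = P̄·Hᵀ·S⁻¹ = [7/26; -17/182]
x' = x̄ + K·y = [-21/13, -79/91]
P' = (I − K·H)·P̄ = [89/26 123/26; 123/26 1317/182]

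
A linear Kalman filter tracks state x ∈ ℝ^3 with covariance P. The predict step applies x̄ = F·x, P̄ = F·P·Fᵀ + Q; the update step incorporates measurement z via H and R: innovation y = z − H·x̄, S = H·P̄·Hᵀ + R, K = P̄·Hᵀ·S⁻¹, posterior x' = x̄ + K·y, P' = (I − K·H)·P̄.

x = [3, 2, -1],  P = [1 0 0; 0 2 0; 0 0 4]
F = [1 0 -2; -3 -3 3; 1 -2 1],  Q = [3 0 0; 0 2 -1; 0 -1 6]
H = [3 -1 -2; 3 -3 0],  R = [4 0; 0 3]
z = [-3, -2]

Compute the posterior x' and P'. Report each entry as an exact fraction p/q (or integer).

x' = [-19765/8337, -5172/2779, -6946/8337]
P' = [96359/25011 31583/8337 93662/25011; 31583/8337 11251/2779 29522/8337; 93662/25011 29522/8337 115760/25011]

x̄ = F·x = [5, -18, -2]
P̄ = F·P·Fᵀ + Q = [20 -27 -7; -27 65 20; -7 20 19]
y = z − H·x̄ = [-40, -71]
S = H·P̄·Hᵀ + R = [651 861; 861 1254]
K = P̄·Hᵀ·S⁻¹ = [1751/25011 230/3573; 488/8337 -310/1191; -9775/25011 728/3573]
x' = x̄ + K·y = [-19765/8337, -5172/2779, -6946/8337]
P' = (I − K·H)·P̄ = [96359/25011 31583/8337 93662/25011; 31583/8337 11251/2779 29522/8337; 93662/25011 29522/8337 115760/25011]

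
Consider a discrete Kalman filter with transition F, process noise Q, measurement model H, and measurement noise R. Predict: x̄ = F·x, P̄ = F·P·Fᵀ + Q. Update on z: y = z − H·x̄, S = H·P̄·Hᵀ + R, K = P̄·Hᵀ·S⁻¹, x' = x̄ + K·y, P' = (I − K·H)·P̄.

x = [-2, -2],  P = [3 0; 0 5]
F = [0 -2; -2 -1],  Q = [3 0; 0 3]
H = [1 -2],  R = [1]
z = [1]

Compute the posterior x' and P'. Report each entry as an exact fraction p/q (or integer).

x̄ = F·x = [4, 6]
P̄ = F·P·Fᵀ + Q = [23 10; 10 20]
y = z − H·x̄ = [9]
S = H·P̄·Hᵀ + R = [64]
K = P̄·Hᵀ·S⁻¹ = [3/64; -15/32]
x' = x̄ + K·y = [283/64, 57/32]
P' = (I − K·H)·P̄ = [1463/64 365/32; 365/32 95/16]

x' = [283/64, 57/32]
P' = [1463/64 365/32; 365/32 95/16]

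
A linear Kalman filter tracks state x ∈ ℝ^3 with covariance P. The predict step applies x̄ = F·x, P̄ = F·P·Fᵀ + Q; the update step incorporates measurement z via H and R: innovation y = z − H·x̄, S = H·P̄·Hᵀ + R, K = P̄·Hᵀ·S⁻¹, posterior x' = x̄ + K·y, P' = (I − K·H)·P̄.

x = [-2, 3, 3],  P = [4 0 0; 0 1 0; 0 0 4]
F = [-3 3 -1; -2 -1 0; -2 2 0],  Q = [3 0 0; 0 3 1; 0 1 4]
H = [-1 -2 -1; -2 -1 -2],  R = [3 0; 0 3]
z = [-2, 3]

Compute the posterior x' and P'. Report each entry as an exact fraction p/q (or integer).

x' = [-13292/5343, 4951/5343, 2034/1781]
P' = [16819/5343 -3953/5343 -3923/1781; -3953/5343 7180/5343 -545/1781; -3923/1781 -545/1781 4749/1781]

x̄ = F·x = [12, 1, 10]
P̄ = F·P·Fᵀ + Q = [52 21 30; 21 20 15; 30 15 24]
y = z − H·x̄ = [22, 48]
S = H·P̄·Hᵀ + R = [363 492; 492 711]
K = P̄·Hᵀ·S⁻¹ = [952/5343 -683/1781; -2924/5343 444/1781; 88/1781 -369/1781]
x' = x̄ + K·y = [-13292/5343, 4951/5343, 2034/1781]
P' = (I − K·H)·P̄ = [16819/5343 -3953/5343 -3923/1781; -3953/5343 7180/5343 -545/1781; -3923/1781 -545/1781 4749/1781]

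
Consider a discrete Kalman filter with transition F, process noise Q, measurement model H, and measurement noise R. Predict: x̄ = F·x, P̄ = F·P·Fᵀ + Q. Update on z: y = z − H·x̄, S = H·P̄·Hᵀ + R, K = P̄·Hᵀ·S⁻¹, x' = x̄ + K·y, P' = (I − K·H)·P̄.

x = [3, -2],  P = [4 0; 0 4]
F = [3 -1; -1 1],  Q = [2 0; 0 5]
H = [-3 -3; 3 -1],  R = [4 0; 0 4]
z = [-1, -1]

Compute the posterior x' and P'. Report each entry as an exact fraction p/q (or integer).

x' = [-463/5569, 2131/5569]
P' = [1534/5569 -902/5569; -902/5569 2636/5569]

x̄ = F·x = [11, -5]
P̄ = F·P·Fᵀ + Q = [42 -16; -16 13]
y = z − H·x̄ = [17, -39]
S = H·P̄·Hᵀ + R = [211 -243; -243 491]
K = P̄·Hᵀ·S⁻¹ = [-474/5569 1376/5569; -2601/11138 -2671/11138]
x' = x̄ + K·y = [-463/5569, 2131/5569]
P' = (I − K·H)·P̄ = [1534/5569 -902/5569; -902/5569 2636/5569]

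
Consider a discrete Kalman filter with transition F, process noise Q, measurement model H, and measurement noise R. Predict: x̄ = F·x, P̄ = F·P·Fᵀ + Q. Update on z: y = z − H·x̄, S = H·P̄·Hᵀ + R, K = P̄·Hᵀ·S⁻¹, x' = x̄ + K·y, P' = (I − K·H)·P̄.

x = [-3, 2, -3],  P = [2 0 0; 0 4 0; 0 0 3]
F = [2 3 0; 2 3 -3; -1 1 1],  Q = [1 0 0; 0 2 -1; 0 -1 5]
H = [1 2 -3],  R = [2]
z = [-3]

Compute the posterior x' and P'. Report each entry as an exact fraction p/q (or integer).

x' = [-1635/617, 2613/617, 1804/617]
P' = [15884/617 5784/617 9078/617; 5784/617 6625/617 6214/617; 9078/617 6214/617 7194/617]

x̄ = F·x = [0, 9, 2]
P̄ = F·P·Fᵀ + Q = [45 44 8; 44 73 -2; 8 -2 14]
y = z − H·x̄ = [-15]
S = H·P̄·Hᵀ + R = [617]
K = P̄·Hᵀ·S⁻¹ = [109/617; 196/617; -38/617]
x' = x̄ + K·y = [-1635/617, 2613/617, 1804/617]
P' = (I − K·H)·P̄ = [15884/617 5784/617 9078/617; 5784/617 6625/617 6214/617; 9078/617 6214/617 7194/617]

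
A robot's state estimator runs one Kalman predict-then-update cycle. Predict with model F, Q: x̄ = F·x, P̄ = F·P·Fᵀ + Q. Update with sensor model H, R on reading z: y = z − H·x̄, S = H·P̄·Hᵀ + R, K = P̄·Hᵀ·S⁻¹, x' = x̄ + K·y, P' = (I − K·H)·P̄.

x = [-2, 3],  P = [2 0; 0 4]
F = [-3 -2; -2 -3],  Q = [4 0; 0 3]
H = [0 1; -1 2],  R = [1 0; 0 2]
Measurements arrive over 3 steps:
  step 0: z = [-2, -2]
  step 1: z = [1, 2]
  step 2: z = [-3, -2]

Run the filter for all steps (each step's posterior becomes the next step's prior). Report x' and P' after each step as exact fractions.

step 0: x̄ = F·x = [0, -5]
step 0: P̄ = F·P·Fᵀ + Q = [38 36; 36 47]
step 0: y = z − H·x̄ = [3, 8]
step 0: S = H·P̄·Hᵀ + R = [48 58; 58 84]
step 0: K = P̄·Hᵀ·S⁻¹ = [263/167 -114/167; 146/167 29/334]
step 0: x' = x̄ + K·y = [-123/167, -281/167]
step 0: P' = (I − K·H)·P̄ = [754/167 263/167; 263/167 146/167]
step 1: x̄ = F·x = [931/167, 1089/167]
step 1: P̄ = F·P·Fᵀ + Q = [11194/167 8819/167; 8819/167 7987/167]
step 1: y = z − H·x̄ = [-922/167, -913/167]
step 1: S = H·P̄·Hᵀ + R = [8154/167 7155/167; 7155/167 8200/167]
step 1: K = P̄·Hᵀ·S⁻¹ = [31388/18765 -2341/3475; 3425/3753 53/695]
step 1: x' = x̄ + K·y = [2158/93825, 19996/18765]
step 1: P' = (I − K·H)·P̄ = [440294/93825 31388/18765; 31388/18765 3425/3753]
step 2: x̄ = F·x = [-206434/93825, -304256/93825]
step 2: P̄ = F·P·Fᵀ + Q = [6563726/93825 5195734/93825; 5195734/93825 4696556/93825]
step 2: y = z − H·x̄ = [22781/93825, 71476/31275]
step 2: S = H·P̄·Hᵀ + R = [4790381/93825 1399126/31275; 1399126/31275 528296/10425]
step 2: K = P̄·Hᵀ·S⁻¹ = [697421/416529 -1682105/2499174; 1395199/1527273 699563/9163638]
step 2: x' = x̄ + K·y = [-51401/15427, -483047/169697]
step 2: P' = (I − K·H)·P̄ = [5866631/1249587 697421/416529; 697421/416529 1395199/1527273]

step 0: x' = [-123/167, -281/167], P' = [754/167 263/167; 263/167 146/167]
step 1: x' = [2158/93825, 19996/18765], P' = [440294/93825 31388/18765; 31388/18765 3425/3753]
step 2: x' = [-51401/15427, -483047/169697], P' = [5866631/1249587 697421/416529; 697421/416529 1395199/1527273]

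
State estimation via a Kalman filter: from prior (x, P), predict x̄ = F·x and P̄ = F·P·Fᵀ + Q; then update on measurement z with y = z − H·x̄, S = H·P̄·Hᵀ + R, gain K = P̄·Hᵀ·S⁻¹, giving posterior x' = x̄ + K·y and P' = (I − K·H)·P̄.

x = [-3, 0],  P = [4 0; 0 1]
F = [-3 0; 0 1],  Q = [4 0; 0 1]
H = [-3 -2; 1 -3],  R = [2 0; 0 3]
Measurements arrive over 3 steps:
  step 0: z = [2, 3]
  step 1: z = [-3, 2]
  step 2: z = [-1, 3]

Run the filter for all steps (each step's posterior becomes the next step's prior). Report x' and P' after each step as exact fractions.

step 0: x' = [3/287, -262/287], P' = [1320/5453 -480/5453; -480/5453 1166/5453]
step 1: x' = [905951/768169, -1093237/3072676], P' = [177204/768169 -59694/768169; -59694/768169 607339/3072676]
step 2: x' = [1034852193/1686426713, -979471391/1686426713], P' = [388910184/1686426713 -131011032/1686426713; -131011032/1686426713 332843417/1686426713]

step 0: x̄ = F·x = [9, 0]
step 0: P̄ = F·P·Fᵀ + Q = [40 0; 0 2]
step 0: y = z − H·x̄ = [29, -6]
step 0: S = H·P̄·Hᵀ + R = [370 -108; -108 61]
step 0: K = P̄·Hᵀ·S⁻¹ = [-1500/5453 920/5453; -446/5453 -1326/5453]
step 0: x' = x̄ + K·y = [3/287, -262/287]
step 0: P' = (I − K·H)·P̄ = [1320/5453 -480/5453; -480/5453 1166/5453]
step 1: x̄ = F·x = [-9/287, -262/287]
step 1: P̄ = F·P·Fᵀ + Q = [33692/5453 1440/5453; 1440/5453 6619/5453]
step 1: y = z − H·x̄ = [-1412/287, -29/41]
step 1: S = H·P̄·Hᵀ + R = [357890/5453 -7326/779; -7326/779 14426/779]
step 1: K = P̄·Hᵀ·S⁻¹ = [-206112/768169 118762/768169; -249175/3072676 -686931/3072676]
step 1: x' = x̄ + K·y = [905951/768169, -1093237/3072676]
step 1: P' = (I − K·H)·P̄ = [177204/768169 -59694/768169; -59694/768169 607339/3072676]
step 2: x̄ = F·x = [-2717853/768169, -1093237/3072676]
step 2: P̄ = F·P·Fᵀ + Q = [4667512/768169 179082/768169; 179082/768169 3680015/3072676]
step 2: y = z − H·x̄ = [-18936693/1536338, 16809729/3072676]
step 2: S = H·P̄·Hᵀ + R = [49372945/768169 -14457879/1536338; -14457879/1536338 56710243/3072676]
step 2: K = P̄·Hᵀ·S⁻¹ = [-452354244/1686426713 260647760/1686426713; -136326869/1686426713 -376513761/1686426713]
step 2: x' = x̄ + K·y = [1034852193/1686426713, -979471391/1686426713]
step 2: P' = (I − K·H)·P̄ = [388910184/1686426713 -131011032/1686426713; -131011032/1686426713 332843417/1686426713]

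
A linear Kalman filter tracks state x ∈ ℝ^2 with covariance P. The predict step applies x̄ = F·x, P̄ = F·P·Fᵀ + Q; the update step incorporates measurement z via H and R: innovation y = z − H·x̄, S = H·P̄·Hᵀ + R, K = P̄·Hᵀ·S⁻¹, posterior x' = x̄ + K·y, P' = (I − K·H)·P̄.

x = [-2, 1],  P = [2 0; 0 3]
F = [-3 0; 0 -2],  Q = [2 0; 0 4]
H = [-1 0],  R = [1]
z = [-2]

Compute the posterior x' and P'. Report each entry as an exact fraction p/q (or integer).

x̄ = F·x = [6, -2]
P̄ = F·P·Fᵀ + Q = [20 0; 0 16]
y = z − H·x̄ = [4]
S = H·P̄·Hᵀ + R = [21]
K = P̄·Hᵀ·S⁻¹ = [-20/21; 0]
x' = x̄ + K·y = [46/21, -2]
P' = (I − K·H)·P̄ = [20/21 0; 0 16]

x' = [46/21, -2]
P' = [20/21 0; 0 16]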